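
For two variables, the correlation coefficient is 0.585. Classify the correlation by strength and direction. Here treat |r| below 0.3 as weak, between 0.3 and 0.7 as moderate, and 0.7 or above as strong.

moderate positive

r = 0.585 > 0 so the relationship is positive.
|r| = 0.585, which falls in the moderate range.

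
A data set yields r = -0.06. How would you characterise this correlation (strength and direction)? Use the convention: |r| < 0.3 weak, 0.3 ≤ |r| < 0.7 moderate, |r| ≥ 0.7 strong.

r = -0.06 < 0 so the relationship is negative.
|r| = 0.06, which falls in the weak range.

weak negative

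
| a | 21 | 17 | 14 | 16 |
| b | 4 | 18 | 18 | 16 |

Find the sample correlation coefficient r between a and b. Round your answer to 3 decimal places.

n = 4, Σa = 68, Σb = 56, Σa² = 1182, Σb² = 920, Σab = 898
nΣab − ΣaΣb = 3592 − 3808 = -216
nΣa² − (Σa)² = 4728 − 4624 = 104; nΣb² − (Σb)² = 3680 − 3136 = 544
r = -216 / √(104 × 544) = -216 / 237.8571 ≈ -0.908

-0.908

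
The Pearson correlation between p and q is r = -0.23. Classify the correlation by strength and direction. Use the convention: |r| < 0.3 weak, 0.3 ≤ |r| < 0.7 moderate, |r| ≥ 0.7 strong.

weak negative

r = -0.23 < 0 so the relationship is negative.
|r| = 0.23, which falls in the weak range.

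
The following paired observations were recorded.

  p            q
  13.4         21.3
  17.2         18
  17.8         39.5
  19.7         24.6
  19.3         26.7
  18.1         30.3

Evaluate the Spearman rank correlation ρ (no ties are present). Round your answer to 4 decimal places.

Rank p: 1, 2, 3, 6, 5, 4
Rank q: 2, 1, 6, 3, 4, 5
d = rank(p) − rank(q): -1, 1, -3, 3, 1, -1; Σd² = 22
ρ = 1 − 6Σd² / [n(n²−1)] = 1 − 6×22 / (6×35) = 1 − 132/210 ≈ 0.3714

0.3714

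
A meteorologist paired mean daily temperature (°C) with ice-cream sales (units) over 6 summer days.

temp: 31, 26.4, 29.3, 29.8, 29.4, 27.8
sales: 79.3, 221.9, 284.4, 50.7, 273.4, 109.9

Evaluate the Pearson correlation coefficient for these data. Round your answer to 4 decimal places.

-0.3185

n = 6, Σx = 173.7, Σy = 1019.6, Σx² = 5041.69, Σy² = 225807.52, Σxy = 29253.42
nΣxy − ΣxΣy = 175520.52 − 177104.52 = -1584
nΣx² − (Σx)² = 30250.14 − 30171.69 = 78.45; nΣy² − (Σy)² = 1354845.12 − 1039584.16 = 315260.96
r = -1584 / √(78.45 × 315260.96) = -1584 / 4973.1501 ≈ -0.3185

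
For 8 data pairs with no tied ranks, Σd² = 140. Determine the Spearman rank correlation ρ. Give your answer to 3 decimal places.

ρ = 1 − 6Σd² / [n(n²−1)] = 1 − 6×140 / (8×63)
  = 1 − 840/504 = 1 − 1.6667 ≈ -0.667

-0.667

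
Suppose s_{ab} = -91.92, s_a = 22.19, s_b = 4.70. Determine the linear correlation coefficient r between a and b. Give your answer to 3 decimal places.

r = Cov(a,b) / (s_a · s_b) = -91.92 / (22.19 × 4.70)
  = -91.92 / 104.2930 ≈ -0.881

-0.881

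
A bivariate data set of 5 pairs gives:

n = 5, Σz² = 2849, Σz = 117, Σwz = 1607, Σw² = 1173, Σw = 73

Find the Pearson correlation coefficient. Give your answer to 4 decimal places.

-0.9269

r = (nΣwz − ΣwΣz) / √[(nΣw² − (Σw)²)(nΣz² − (Σz)²)]
Numerator: 5×1607 − 73×117 = -506
Denominator: √[(5865 − 5329)(14245 − 13689)] = √[536 × 556] = 545.9084
r = -506 / 545.9084 ≈ -0.9269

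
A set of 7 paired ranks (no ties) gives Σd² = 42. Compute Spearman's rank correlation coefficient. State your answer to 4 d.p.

0.2500

ρ = 1 − 6Σd² / [n(n²−1)] = 1 − 6×42 / (7×48)
  = 1 − 252/336 = 1 − 0.75000 ≈ 0.2500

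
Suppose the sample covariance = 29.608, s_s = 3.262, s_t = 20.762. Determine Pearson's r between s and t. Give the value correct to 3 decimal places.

0.437

r = Cov(s,t) / (s_s · s_t) = 29.608 / (3.262 × 20.762)
  = 29.608 / 67.7256 ≈ 0.437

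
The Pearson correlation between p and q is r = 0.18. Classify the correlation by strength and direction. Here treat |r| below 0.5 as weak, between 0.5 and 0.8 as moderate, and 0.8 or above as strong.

weak positive

r = 0.18 > 0 so the relationship is positive.
|r| = 0.18, which falls in the weak range.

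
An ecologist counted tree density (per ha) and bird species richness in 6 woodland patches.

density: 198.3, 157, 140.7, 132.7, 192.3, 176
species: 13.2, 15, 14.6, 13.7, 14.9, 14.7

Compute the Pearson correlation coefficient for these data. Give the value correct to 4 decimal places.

n = 6, Σx = 997, Σy = 86.1, Σx² = 169332.96, Σy² = 1238.19, Σxy = 14297.24
nΣxy − ΣxΣy = 85783.44 − 85841.7 = -58.26
nΣx² − (Σx)² = 1015997.76 − 994009 = 21988.76; nΣy² − (Σy)² = 7429.14 − 7413.21 = 15.93
r = -58.26 / √(21988.76 × 15.93) = -58.26 / 591.8454 ≈ -0.0984

-0.0984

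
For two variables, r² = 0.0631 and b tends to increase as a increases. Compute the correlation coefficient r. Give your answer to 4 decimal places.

|r| = √0.0631 = 0.2512
The association is positive, so r = 0.2512.

0.2512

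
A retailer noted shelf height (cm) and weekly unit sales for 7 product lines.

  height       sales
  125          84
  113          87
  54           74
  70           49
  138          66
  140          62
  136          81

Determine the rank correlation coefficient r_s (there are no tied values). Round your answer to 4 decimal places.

-0.1429

Rank height: 4, 3, 1, 2, 6, 7, 5
Rank sales: 6, 7, 4, 1, 3, 2, 5
d = rank(height) − rank(sales): -2, -4, -3, 1, 3, 5, 0; Σd² = 64
ρ = 1 − 6Σd² / [n(n²−1)] = 1 − 6×64 / (7×48) = 1 − 384/336 ≈ -0.1429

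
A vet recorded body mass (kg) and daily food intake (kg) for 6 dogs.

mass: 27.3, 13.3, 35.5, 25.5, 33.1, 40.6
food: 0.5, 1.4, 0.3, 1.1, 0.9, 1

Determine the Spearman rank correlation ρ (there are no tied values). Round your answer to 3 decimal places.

-0.600

Rank mass: 3, 1, 5, 2, 4, 6
Rank food: 2, 6, 1, 5, 3, 4
d = rank(mass) − rank(food): 1, -5, 4, -3, 1, 2; Σd² = 56
ρ = 1 − 6Σd² / [n(n²−1)] = 1 − 6×56 / (6×35) = 1 − 336/210 ≈ -0.600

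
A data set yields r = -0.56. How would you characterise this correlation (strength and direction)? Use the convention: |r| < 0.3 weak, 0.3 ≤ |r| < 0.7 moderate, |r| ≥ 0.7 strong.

r = -0.56 < 0 so the relationship is negative.
|r| = 0.56, which falls in the moderate range.

moderate negative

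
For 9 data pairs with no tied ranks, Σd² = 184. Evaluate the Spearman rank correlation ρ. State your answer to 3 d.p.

ρ = 1 − 6Σd² / [n(n²−1)] = 1 − 6×184 / (9×80)
  = 1 − 1104/720 = 1 − 1.5333 ≈ -0.533

-0.533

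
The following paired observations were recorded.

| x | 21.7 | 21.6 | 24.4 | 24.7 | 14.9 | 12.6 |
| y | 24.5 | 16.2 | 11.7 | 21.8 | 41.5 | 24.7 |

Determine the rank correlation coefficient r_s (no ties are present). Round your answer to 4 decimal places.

-0.6571

Rank x: 4, 3, 5, 6, 2, 1
Rank y: 4, 2, 1, 3, 6, 5
d = rank(x) − rank(y): 0, 1, 4, 3, -4, -4; Σd² = 58
ρ = 1 − 6Σd² / [n(n²−1)] = 1 − 6×58 / (6×35) = 1 − 348/210 ≈ -0.6571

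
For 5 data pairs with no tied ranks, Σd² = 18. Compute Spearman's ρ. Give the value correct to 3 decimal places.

0.100

ρ = 1 − 6Σd² / [n(n²−1)] = 1 − 6×18 / (5×24)
  = 1 − 108/120 = 1 − 0.9000 ≈ 0.100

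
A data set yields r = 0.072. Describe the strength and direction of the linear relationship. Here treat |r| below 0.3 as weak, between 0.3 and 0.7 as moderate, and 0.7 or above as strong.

r = 0.072 > 0 so the relationship is positive.
|r| = 0.072, which falls in the weak range.

weak positive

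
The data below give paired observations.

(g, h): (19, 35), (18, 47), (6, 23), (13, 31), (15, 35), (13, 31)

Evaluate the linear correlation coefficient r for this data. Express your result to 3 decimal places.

0.832

n = 6, Σg = 84, Σh = 202, Σg² = 1284, Σh² = 7110, Σgh = 2980
nΣgh − ΣgΣh = 17880 − 16968 = 912
nΣg² − (Σg)² = 7704 − 7056 = 648; nΣh² − (Σh)² = 42660 − 40804 = 1856
r = 912 / √(648 × 1856) = 912 / 1096.6713 ≈ 0.832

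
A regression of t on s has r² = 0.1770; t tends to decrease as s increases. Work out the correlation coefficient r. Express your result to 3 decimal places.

-0.421

|r| = √0.1770 = 0.421
The association is negative, so r = −0.421.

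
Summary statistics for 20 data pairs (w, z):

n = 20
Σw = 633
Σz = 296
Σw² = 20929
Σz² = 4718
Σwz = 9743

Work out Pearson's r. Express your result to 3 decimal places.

r = (nΣwz − ΣwΣz) / √[(nΣw² − (Σw)²)(nΣz² − (Σz)²)]
Numerator: 20×9743 − 633×296 = 7492
Denominator: √[(418580 − 400689)(94360 − 87616)] = √[17891 × 6744] = 10984.3937
r = 7492 / 10984.3937 ≈ 0.682

0.682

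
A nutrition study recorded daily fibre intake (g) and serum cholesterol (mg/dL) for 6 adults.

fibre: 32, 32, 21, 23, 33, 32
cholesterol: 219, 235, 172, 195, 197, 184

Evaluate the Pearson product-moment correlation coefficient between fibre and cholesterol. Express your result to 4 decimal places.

0.5782

n = 6, Σx = 173, Σy = 1202, Σx² = 5131, Σy² = 243460, Σxy = 35014
nΣxy − ΣxΣy = 210084 − 207946 = 2138
nΣx² − (Σx)² = 30786 − 29929 = 857; nΣy² − (Σy)² = 1460760 − 1444804 = 15956
r = 2138 / √(857 × 15956) = 2138 / 3697.8767 ≈ 0.5782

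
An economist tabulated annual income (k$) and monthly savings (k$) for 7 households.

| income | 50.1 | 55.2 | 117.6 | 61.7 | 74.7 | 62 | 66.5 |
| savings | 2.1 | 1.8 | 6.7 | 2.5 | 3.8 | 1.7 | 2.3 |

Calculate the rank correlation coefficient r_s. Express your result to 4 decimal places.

0.6786

Rank income: 1, 2, 7, 3, 6, 4, 5
Rank savings: 3, 2, 7, 5, 6, 1, 4
d = rank(income) − rank(savings): -2, 0, 0, -2, 0, 3, 1; Σd² = 18
ρ = 1 − 6Σd² / [n(n²−1)] = 1 − 6×18 / (7×48) = 1 − 108/336 ≈ 0.6786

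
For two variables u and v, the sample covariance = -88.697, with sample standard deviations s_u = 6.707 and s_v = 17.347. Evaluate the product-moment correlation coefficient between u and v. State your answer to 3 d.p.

r = Cov(u,v) / (s_u · s_v) = -88.697 / (6.707 × 17.347)
  = -88.697 / 116.3463 ≈ -0.762

-0.762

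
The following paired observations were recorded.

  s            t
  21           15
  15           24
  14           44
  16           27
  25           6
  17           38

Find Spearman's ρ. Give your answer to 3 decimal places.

-0.771

Rank s: 5, 2, 1, 3, 6, 4
Rank t: 2, 3, 6, 4, 1, 5
d = rank(s) − rank(t): 3, -1, -5, -1, 5, -1; Σd² = 62
ρ = 1 − 6Σd² / [n(n²−1)] = 1 − 6×62 / (6×35) = 1 − 372/210 ≈ -0.771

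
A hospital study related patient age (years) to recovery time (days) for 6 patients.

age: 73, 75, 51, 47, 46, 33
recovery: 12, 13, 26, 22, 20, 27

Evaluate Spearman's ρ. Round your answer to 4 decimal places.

Rank age: 5, 6, 4, 3, 2, 1
Rank recovery: 1, 2, 5, 4, 3, 6
d = rank(age) − rank(recovery): 4, 4, -1, -1, -1, -5; Σd² = 60
ρ = 1 − 6Σd² / [n(n²−1)] = 1 − 6×60 / (6×35) = 1 − 360/210 ≈ -0.7143

-0.7143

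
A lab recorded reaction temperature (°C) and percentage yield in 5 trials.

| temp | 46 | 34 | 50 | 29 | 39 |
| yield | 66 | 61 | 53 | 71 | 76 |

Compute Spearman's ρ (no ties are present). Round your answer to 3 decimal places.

Rank temp: 4, 2, 5, 1, 3
Rank yield: 3, 2, 1, 4, 5
d = rank(temp) − rank(yield): 1, 0, 4, -3, -2; Σd² = 30
ρ = 1 − 6Σd² / [n(n²−1)] = 1 − 6×30 / (5×24) = 1 − 180/120 ≈ -0.500

-0.500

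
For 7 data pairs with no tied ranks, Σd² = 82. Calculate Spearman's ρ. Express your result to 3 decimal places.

-0.464

ρ = 1 − 6Σd² / [n(n²−1)] = 1 − 6×82 / (7×48)
  = 1 − 492/336 = 1 − 1.4643 ≈ -0.464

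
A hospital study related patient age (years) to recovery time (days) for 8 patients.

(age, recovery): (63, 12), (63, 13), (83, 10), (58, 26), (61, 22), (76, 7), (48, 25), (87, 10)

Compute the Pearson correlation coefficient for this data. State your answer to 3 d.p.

-0.806

n = 8, Σx = 539, Σy = 125, Σx² = 37561, Σy² = 2347, Σxy = 7857
nΣxy − ΣxΣy = 62856 − 67375 = -4519
nΣx² − (Σx)² = 300488 − 290521 = 9967; nΣy² − (Σy)² = 18776 − 15625 = 3151
r = -4519 / √(9967 × 3151) = -4519 / 5604.1072 ≈ -0.806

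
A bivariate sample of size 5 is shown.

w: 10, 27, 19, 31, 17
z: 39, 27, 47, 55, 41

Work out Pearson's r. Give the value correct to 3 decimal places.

n = 5, Σw = 104, Σz = 209, Σw² = 2440, Σz² = 9165, Σwz = 4414
nΣwz − ΣwΣz = 22070 − 21736 = 334
nΣw² − (Σw)² = 12200 − 10816 = 1384; nΣz² − (Σz)² = 45825 − 43681 = 2144
r = 334 / √(1384 × 2144) = 334 / 1722.5841 ≈ 0.194

0.194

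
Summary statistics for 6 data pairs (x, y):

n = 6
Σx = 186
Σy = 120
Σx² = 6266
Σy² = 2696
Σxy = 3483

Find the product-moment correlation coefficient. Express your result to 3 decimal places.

r = (nΣxy − ΣxΣy) / √[(nΣx² − (Σx)²)(nΣy² − (Σy)²)]
Numerator: 6×3483 − 186×120 = -1422
Denominator: √[(37596 − 34596)(16176 − 14400)] = √[3000 × 1776] = 2308.2461
r = -1422 / 2308.2461 ≈ -0.616

-0.616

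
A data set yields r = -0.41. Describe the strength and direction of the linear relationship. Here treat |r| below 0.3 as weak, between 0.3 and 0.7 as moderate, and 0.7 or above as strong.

r = -0.41 < 0 so the relationship is negative.
|r| = 0.41, which falls in the moderate range.

moderate negative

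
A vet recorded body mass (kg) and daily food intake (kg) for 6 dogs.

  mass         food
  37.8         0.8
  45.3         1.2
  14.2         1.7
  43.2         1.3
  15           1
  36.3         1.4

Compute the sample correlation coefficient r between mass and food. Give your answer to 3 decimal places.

-0.268

n = 6, Σx = 191.8, Σy = 7.4, Σx² = 7091.5, Σy² = 9.62, Σxy = 230.72
nΣxy − ΣxΣy = 1384.32 − 1419.32 = -35
nΣx² − (Σx)² = 42549 − 36787.24 = 5761.76; nΣy² − (Σy)² = 57.72 − 54.76 = 2.96
r = -35 / √(5761.76 × 2.96) = -35 / 130.5941 ≈ -0.268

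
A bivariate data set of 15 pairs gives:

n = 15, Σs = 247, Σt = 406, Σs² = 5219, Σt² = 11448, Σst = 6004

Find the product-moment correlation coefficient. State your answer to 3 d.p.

r = (nΣst − ΣsΣt) / √[(nΣs² − (Σs)²)(nΣt² − (Σt)²)]
Numerator: 15×6004 − 247×406 = -10222
Denominator: √[(78285 − 61009)(171720 − 164836)] = √[17276 × 6884] = 10905.4108
r = -10222 / 10905.4108 ≈ -0.937

-0.937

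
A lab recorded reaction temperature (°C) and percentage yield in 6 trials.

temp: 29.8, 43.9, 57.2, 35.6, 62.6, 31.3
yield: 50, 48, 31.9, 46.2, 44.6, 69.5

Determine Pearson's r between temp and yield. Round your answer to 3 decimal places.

-0.669

n = 6, Σx = 260.4, Σy = 290.2, Σx² = 12252.9, Σy² = 14775.46, Σxy = 12033.91
nΣxy − ΣxΣy = 72203.46 − 75568.08 = -3364.62
nΣx² − (Σx)² = 73517.4 − 67808.16 = 5709.24; nΣy² − (Σy)² = 88652.76 − 84216.04 = 4436.72
r = -3364.62 / √(5709.24 × 4436.72) = -3364.62 / 5032.9215 ≈ -0.669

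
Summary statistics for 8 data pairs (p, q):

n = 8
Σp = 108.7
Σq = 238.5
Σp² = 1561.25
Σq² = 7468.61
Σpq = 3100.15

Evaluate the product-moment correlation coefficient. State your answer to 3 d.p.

-0.808

r = (nΣpq − ΣpΣq) / √[(nΣp² − (Σp)²)(nΣq² − (Σq)²)]
Numerator: 8×3100.15 − 108.7×238.5 = -1123.75
Denominator: √[(12490 − 11815.69)(59748.88 − 56882.25)] = √[674.31 × 2866.63] = 1390.3227
r = -1123.75 / 1390.3227 ≈ -0.808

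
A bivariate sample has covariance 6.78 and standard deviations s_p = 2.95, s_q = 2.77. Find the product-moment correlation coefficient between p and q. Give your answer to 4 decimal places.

r = Cov(p,q) / (s_p · s_q) = 6.78 / (2.95 × 2.77)
  = 6.78 / 8.1715 ≈ 0.8297

0.8297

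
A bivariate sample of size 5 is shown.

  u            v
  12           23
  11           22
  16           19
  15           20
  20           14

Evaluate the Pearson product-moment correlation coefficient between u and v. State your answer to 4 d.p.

n = 5, Σu = 74, Σv = 98, Σu² = 1146, Σv² = 1970, Σuv = 1402
nΣuv − ΣuΣv = 7010 − 7252 = -242
nΣu² − (Σu)² = 5730 − 5476 = 254; nΣv² − (Σv)² = 9850 − 9604 = 246
r = -242 / √(254 × 246) = -242 / 249.9680 ≈ -0.9681

-0.9681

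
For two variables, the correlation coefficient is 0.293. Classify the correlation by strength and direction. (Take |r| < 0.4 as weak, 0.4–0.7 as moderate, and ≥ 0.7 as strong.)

weak positive

r = 0.293 > 0 so the relationship is positive.
|r| = 0.293, which falls in the weak range.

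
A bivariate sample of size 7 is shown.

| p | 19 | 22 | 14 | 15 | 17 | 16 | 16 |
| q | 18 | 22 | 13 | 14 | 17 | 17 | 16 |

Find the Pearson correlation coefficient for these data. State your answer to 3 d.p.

n = 7, Σp = 119, Σq = 117, Σp² = 2067, Σq² = 2007, Σpq = 2035
nΣpq − ΣpΣq = 14245 − 13923 = 322
nΣp² − (Σp)² = 14469 − 14161 = 308; nΣq² − (Σq)² = 14049 − 13689 = 360
r = 322 / √(308 × 360) = 322 / 332.9865 ≈ 0.967

0.967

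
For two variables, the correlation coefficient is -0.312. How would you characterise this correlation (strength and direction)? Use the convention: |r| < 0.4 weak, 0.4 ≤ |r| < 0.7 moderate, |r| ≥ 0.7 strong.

weak negative

r = -0.312 < 0 so the relationship is negative.
|r| = 0.312, which falls in the weak range.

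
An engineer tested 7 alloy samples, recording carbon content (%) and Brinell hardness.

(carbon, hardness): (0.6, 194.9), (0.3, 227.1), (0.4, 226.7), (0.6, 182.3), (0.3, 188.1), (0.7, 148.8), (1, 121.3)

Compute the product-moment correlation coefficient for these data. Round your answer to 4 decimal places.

-0.8802

n = 7, Σx = 3.9, Σy = 1289.2, Σx² = 2.55, Σy² = 246423.34, Σxy = 667.02
nΣxy − ΣxΣy = 4669.14 − 5027.88 = -358.74
nΣx² − (Σx)² = 17.85 − 15.21 = 2.64; nΣy² − (Σy)² = 1724963.38 − 1662036.64 = 62926.74
r = -358.74 / √(2.64 × 62926.74) = -358.74 / 407.5863 ≈ -0.8802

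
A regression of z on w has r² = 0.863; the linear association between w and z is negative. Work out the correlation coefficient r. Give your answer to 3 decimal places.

|r| = √0.863 = 0.929
The association is negative, so r = −0.929.

-0.929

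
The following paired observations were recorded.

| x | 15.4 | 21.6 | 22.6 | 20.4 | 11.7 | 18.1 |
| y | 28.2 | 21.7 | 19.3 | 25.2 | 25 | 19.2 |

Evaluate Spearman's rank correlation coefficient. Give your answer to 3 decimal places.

Rank x: 2, 5, 6, 4, 1, 3
Rank y: 6, 3, 2, 5, 4, 1
d = rank(x) − rank(y): -4, 2, 4, -1, -3, 2; Σd² = 50
ρ = 1 − 6Σd² / [n(n²−1)] = 1 − 6×50 / (6×35) = 1 − 300/210 ≈ -0.429

-0.429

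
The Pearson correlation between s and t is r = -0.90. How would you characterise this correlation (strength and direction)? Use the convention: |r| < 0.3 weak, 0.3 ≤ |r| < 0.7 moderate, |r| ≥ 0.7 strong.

strong negative

r = -0.90 < 0 so the relationship is negative.
|r| = 0.90, which falls in the strong range.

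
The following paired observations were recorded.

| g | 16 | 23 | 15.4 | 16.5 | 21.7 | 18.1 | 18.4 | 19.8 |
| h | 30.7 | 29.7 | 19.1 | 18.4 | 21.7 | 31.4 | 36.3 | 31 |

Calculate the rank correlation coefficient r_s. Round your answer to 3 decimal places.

0.238

Rank g: 2, 8, 1, 3, 7, 4, 5, 6
Rank h: 5, 4, 2, 1, 3, 7, 8, 6
d = rank(g) − rank(h): -3, 4, -1, 2, 4, -3, -3, 0; Σd² = 64
ρ = 1 − 6Σd² / [n(n²−1)] = 1 − 6×64 / (8×63) = 1 − 384/504 ≈ 0.238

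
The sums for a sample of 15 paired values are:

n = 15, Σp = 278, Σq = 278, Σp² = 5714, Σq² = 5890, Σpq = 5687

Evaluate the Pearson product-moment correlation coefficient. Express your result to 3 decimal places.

0.831

r = (nΣpq − ΣpΣq) / √[(nΣp² − (Σp)²)(nΣq² − (Σq)²)]
Numerator: 15×5687 − 278×278 = 8021
Denominator: √[(85710 − 77284)(88350 − 77284)] = √[8426 × 11066] = 9656.1957
r = 8021 / 9656.1957 ≈ 0.831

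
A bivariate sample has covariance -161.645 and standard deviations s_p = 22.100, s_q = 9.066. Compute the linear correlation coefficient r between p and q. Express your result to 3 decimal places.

-0.807

r = Cov(p,q) / (s_p · s_q) = -161.645 / (22.100 × 9.066)
  = -161.645 / 200.3586 ≈ -0.807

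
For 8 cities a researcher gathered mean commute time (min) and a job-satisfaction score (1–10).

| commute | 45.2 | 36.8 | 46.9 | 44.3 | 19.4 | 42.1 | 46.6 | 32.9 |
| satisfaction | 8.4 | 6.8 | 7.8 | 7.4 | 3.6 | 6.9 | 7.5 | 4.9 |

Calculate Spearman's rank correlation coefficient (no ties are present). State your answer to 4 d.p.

0.9286

Rank commute: 6, 3, 8, 5, 1, 4, 7, 2
Rank satisfaction: 8, 3, 7, 5, 1, 4, 6, 2
d = rank(commute) − rank(satisfaction): -2, 0, 1, 0, 0, 0, 1, 0; Σd² = 6
ρ = 1 − 6Σd² / [n(n²−1)] = 1 − 6×6 / (8×63) = 1 − 36/504 ≈ 0.9286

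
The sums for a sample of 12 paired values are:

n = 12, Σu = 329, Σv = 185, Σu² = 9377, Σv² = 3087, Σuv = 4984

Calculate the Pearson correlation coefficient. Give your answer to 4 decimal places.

-0.3042

r = (nΣuv − ΣuΣv) / √[(nΣu² − (Σu)²)(nΣv² − (Σv)²)]
Numerator: 12×4984 − 329×185 = -1057
Denominator: √[(112524 − 108241)(37044 − 34225)] = √[4283 × 2819] = 3474.7341
r = -1057 / 3474.7341 ≈ -0.3042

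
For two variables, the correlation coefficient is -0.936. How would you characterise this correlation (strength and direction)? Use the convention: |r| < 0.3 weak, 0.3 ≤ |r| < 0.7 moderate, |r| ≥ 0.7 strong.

r = -0.936 < 0 so the relationship is negative.
|r| = 0.936, which falls in the strong range.

strong negative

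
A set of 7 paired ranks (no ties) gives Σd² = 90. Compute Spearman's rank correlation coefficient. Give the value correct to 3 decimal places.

ρ = 1 − 6Σd² / [n(n²−1)] = 1 − 6×90 / (7×48)
  = 1 − 540/336 = 1 − 1.6071 ≈ -0.607

-0.607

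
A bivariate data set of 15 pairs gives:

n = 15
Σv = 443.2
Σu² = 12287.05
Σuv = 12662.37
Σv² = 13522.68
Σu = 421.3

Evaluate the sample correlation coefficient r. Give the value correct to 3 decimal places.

0.486

r = (nΣuv − ΣuΣv) / √[(nΣu² − (Σu)²)(nΣv² − (Σv)²)]
Numerator: 15×12662.37 − 421.3×443.2 = 3215.39
Denominator: √[(184305.75 − 177493.69)(202840.2 − 196426.24)] = √[6812.06 × 6413.96] = 6610.0136
r = 3215.39 / 6610.0136 ≈ 0.486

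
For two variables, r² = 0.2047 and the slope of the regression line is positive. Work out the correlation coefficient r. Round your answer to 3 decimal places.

|r| = √0.2047 = 0.452
The association is positive, so r = 0.452.

0.452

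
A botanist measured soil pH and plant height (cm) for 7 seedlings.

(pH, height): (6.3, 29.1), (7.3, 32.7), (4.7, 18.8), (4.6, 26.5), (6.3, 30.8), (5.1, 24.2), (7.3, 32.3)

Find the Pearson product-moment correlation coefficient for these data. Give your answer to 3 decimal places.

0.872

n = 7, Σx = 41.6, Σy = 194.4, Σx² = 255.22, Σy² = 5549.36, Σxy = 1185.55
nΣxy − ΣxΣy = 8298.85 − 8087.04 = 211.81
nΣx² − (Σx)² = 1786.54 − 1730.56 = 55.98; nΣy² − (Σy)² = 38845.52 − 37791.36 = 1054.16
r = 211.81 / √(55.98 × 1054.16) = 211.81 / 242.9236 ≈ 0.872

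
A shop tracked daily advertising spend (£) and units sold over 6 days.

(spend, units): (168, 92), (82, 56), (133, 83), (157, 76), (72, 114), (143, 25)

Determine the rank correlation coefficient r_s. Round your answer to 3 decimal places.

-0.143

Rank spend: 6, 2, 3, 5, 1, 4
Rank units: 5, 2, 4, 3, 6, 1
d = rank(spend) − rank(units): 1, 0, -1, 2, -5, 3; Σd² = 40
ρ = 1 − 6Σd² / [n(n²−1)] = 1 − 6×40 / (6×35) = 1 − 240/210 ≈ -0.143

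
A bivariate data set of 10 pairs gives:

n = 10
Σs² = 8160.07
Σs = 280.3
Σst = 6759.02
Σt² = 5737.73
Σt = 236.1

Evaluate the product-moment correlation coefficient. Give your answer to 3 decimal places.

r = (nΣst − ΣsΣt) / √[(nΣs² − (Σs)²)(nΣt² − (Σt)²)]
Numerator: 10×6759.02 − 280.3×236.1 = 1411.37
Denominator: √[(81600.7 − 78568.09)(57377.3 − 55743.21)] = √[3032.61 × 1634.09] = 2226.1082
r = 1411.37 / 2226.1082 ≈ 0.634

0.634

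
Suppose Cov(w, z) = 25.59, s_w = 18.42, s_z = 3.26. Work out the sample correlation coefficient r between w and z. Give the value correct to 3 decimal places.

r = Cov(w,z) / (s_w · s_z) = 25.59 / (18.42 × 3.26)
  = 25.59 / 60.0492 ≈ 0.426

0.426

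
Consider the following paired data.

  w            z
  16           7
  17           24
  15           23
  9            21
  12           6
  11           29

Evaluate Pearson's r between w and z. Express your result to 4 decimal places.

-0.1446

n = 6, Σw = 80, Σz = 110, Σw² = 1116, Σz² = 2472, Σwz = 1445
nΣwz − ΣwΣz = 8670 − 8800 = -130
nΣw² − (Σw)² = 6696 − 6400 = 296; nΣz² − (Σz)² = 14832 − 12100 = 2732
r = -130 / √(296 × 2732) = -130 / 899.2619 ≈ -0.1446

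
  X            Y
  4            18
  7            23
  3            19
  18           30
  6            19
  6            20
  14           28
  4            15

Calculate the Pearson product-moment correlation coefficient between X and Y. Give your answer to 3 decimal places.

0.945

n = 8, ΣX = 62, ΣY = 172, ΣX² = 682, ΣY² = 3884, ΣXY = 1516
nΣXY − ΣXΣY = 12128 − 10664 = 1464
nΣX² − (ΣX)² = 5456 − 3844 = 1612; nΣY² − (ΣY)² = 31072 − 29584 = 1488
r = 1464 / √(1612 × 1488) = 1464 / 1548.7595 ≈ 0.945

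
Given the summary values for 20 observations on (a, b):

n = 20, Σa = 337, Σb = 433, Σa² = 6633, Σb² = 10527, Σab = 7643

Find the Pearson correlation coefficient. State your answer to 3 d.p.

0.331

r = (nΣab − ΣaΣb) / √[(nΣa² − (Σa)²)(nΣb² − (Σb)²)]
Numerator: 20×7643 − 337×433 = 6939
Denominator: √[(132660 − 113569)(210540 − 187489)] = √[19091 × 23051] = 20977.7654
r = 6939 / 20977.7654 ≈ 0.331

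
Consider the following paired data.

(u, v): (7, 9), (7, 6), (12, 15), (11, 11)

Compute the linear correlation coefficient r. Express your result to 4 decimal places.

0.8981

n = 4, Σu = 37, Σv = 41, Σu² = 363, Σv² = 463, Σuv = 406
nΣuv − ΣuΣv = 1624 − 1517 = 107
nΣu² − (Σu)² = 1452 − 1369 = 83; nΣv² − (Σv)² = 1852 − 1681 = 171
r = 107 / √(83 × 171) = 107 / 119.1344 ≈ 0.8981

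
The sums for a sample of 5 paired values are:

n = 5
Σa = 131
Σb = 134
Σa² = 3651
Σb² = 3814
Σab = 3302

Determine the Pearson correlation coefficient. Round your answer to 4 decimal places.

r = (nΣab − ΣaΣb) / √[(nΣa² − (Σa)²)(nΣb² − (Σb)²)]
Numerator: 5×3302 − 131×134 = -1044
Denominator: √[(18255 − 17161)(19070 − 17956)] = √[1094 × 1114] = 1103.9547
r = -1044 / 1103.9547 ≈ -0.9457

-0.9457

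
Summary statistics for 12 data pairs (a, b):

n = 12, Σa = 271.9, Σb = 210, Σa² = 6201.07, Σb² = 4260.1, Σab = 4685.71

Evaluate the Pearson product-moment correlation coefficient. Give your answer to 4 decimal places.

-0.4726

r = (nΣab − ΣaΣb) / √[(nΣa² − (Σa)²)(nΣb² − (Σb)²)]
Numerator: 12×4685.71 − 271.9×210 = -870.48
Denominator: √[(74412.84 − 73929.61)(51121.2 − 44100)] = √[483.23 × 7021.2] = 1841.9703
r = -870.48 / 1841.9703 ≈ -0.4726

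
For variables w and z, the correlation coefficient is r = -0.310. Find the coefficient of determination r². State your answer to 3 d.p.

r² = (-0.310)² = 0.096

0.096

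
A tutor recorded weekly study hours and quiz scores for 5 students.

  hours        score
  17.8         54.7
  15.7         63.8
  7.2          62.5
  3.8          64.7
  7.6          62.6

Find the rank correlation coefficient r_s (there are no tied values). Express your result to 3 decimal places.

-0.600

Rank hours: 5, 4, 2, 1, 3
Rank score: 1, 4, 2, 5, 3
d = rank(hours) − rank(score): 4, 0, 0, -4, 0; Σd² = 32
ρ = 1 − 6Σd² / [n(n²−1)] = 1 − 6×32 / (5×24) = 1 − 192/120 ≈ -0.600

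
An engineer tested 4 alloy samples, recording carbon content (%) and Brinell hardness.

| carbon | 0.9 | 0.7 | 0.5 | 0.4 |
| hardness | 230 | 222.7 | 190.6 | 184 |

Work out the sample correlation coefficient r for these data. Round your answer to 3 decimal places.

0.967

n = 4, Σx = 2.5, Σy = 827.3, Σx² = 1.71, Σy² = 172679.65, Σxy = 531.79
nΣxy − ΣxΣy = 2127.16 − 2068.25 = 58.91
nΣx² − (Σx)² = 6.84 − 6.25 = 0.59; nΣy² − (Σy)² = 690718.6 − 684425.29 = 6293.31
r = 58.91 / √(0.59 × 6293.31) = 58.91 / 60.9348 ≈ 0.967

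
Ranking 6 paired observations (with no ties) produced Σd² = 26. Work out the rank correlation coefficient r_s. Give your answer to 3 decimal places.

ρ = 1 − 6Σd² / [n(n²−1)] = 1 − 6×26 / (6×35)
  = 1 − 156/210 = 1 − 0.7429 ≈ 0.257

0.257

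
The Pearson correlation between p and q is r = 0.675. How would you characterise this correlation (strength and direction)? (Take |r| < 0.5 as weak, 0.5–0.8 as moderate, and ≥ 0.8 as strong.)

r = 0.675 > 0 so the relationship is positive.
|r| = 0.675, which falls in the moderate range.

moderate positive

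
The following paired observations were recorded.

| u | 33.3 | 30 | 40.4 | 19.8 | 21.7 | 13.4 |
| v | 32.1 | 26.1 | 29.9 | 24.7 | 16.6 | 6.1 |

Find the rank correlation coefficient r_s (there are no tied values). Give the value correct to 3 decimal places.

Rank u: 5, 4, 6, 2, 3, 1
Rank v: 6, 4, 5, 3, 2, 1
d = rank(u) − rank(v): -1, 0, 1, -1, 1, 0; Σd² = 4
ρ = 1 − 6Σd² / [n(n²−1)] = 1 − 6×4 / (6×35) = 1 − 24/210 ≈ 0.886

0.886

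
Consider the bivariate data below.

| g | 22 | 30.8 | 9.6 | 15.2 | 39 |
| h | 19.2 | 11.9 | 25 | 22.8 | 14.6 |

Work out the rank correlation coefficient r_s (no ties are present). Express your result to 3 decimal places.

Rank g: 3, 4, 1, 2, 5
Rank h: 3, 1, 5, 4, 2
d = rank(g) − rank(h): 0, 3, -4, -2, 3; Σd² = 38
ρ = 1 − 6Σd² / [n(n²−1)] = 1 − 6×38 / (5×24) = 1 − 228/120 ≈ -0.900

-0.900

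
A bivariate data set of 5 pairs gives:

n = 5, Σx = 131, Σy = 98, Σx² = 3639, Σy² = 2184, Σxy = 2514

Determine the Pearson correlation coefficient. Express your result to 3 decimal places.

r = (nΣxy − ΣxΣy) / √[(nΣx² − (Σx)²)(nΣy² − (Σy)²)]
Numerator: 5×2514 − 131×98 = -268
Denominator: √[(18195 − 17161)(10920 − 9604)] = √[1034 × 1316] = 1166.5093
r = -268 / 1166.5093 ≈ -0.230

-0.230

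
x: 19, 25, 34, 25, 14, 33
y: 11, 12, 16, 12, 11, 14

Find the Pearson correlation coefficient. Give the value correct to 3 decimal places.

n = 6, Σx = 150, Σy = 76, Σx² = 4052, Σy² = 982, Σxy = 1969
nΣxy − ΣxΣy = 11814 − 11400 = 414
nΣx² − (Σx)² = 24312 − 22500 = 1812; nΣy² − (Σy)² = 5892 − 5776 = 116
r = 414 / √(1812 × 116) = 414 / 458.4670 ≈ 0.903

0.903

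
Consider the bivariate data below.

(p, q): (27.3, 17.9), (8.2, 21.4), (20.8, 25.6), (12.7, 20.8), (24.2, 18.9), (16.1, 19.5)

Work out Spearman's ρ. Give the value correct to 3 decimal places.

-0.657

Rank p: 6, 1, 4, 2, 5, 3
Rank q: 1, 5, 6, 4, 2, 3
d = rank(p) − rank(q): 5, -4, -2, -2, 3, 0; Σd² = 58
ρ = 1 − 6Σd² / [n(n²−1)] = 1 − 6×58 / (6×35) = 1 − 348/210 ≈ -0.657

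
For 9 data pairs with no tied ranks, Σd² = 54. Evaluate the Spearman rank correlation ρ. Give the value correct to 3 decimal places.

ρ = 1 − 6Σd² / [n(n²−1)] = 1 − 6×54 / (9×80)
  = 1 − 324/720 = 1 − 0.4500 ≈ 0.550

0.550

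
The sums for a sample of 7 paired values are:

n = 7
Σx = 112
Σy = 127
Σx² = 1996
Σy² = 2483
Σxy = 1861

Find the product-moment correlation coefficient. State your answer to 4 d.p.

r = (nΣxy − ΣxΣy) / √[(nΣx² − (Σx)²)(nΣy² − (Σy)²)]
Numerator: 7×1861 − 112×127 = -1197
Denominator: √[(13972 − 12544)(17381 − 16129)] = √[1428 × 1252] = 1337.1073
r = -1197 / 1337.1073 ≈ -0.8952

-0.8952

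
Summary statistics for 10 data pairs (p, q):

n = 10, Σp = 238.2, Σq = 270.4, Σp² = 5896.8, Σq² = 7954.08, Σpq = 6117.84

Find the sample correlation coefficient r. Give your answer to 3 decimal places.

r = (nΣpq − ΣpΣq) / √[(nΣp² − (Σp)²)(nΣq² − (Σq)²)]
Numerator: 10×6117.84 − 238.2×270.4 = -3230.88
Denominator: √[(58968 − 56739.24)(79540.8 − 73116.16)] = √[2228.76 × 6424.64] = 3784.0429
r = -3230.88 / 3784.0429 ≈ -0.854

-0.854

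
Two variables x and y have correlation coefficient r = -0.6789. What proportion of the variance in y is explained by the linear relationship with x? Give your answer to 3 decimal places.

0.461

r² = (-0.6789)² = 0.461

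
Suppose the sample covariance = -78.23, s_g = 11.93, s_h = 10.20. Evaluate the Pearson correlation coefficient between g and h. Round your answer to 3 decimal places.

-0.643

r = Cov(g,h) / (s_g · s_h) = -78.23 / (11.93 × 10.20)
  = -78.23 / 121.6860 ≈ -0.643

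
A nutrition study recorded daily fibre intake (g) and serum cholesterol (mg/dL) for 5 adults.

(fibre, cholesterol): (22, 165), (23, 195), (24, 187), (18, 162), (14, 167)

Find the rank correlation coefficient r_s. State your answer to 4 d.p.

Rank fibre: 3, 4, 5, 2, 1
Rank cholesterol: 2, 5, 4, 1, 3
d = rank(fibre) − rank(cholesterol): 1, -1, 1, 1, -2; Σd² = 8
ρ = 1 − 6Σd² / [n(n²−1)] = 1 − 6×8 / (5×24) = 1 − 48/120 ≈ 0.6000

0.6000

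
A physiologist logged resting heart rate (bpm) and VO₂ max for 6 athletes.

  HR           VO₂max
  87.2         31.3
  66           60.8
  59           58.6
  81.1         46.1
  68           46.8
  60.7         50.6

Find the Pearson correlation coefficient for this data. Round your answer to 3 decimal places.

-0.831

n = 6, Σx = 422, Σy = 294.2, Σx² = 30326.54, Σy² = 14986.1, Σxy = 20192.09
nΣxy − ΣxΣy = 121152.54 − 124152.4 = -2999.86
nΣx² − (Σx)² = 181959.24 − 178084 = 3875.24; nΣy² − (Σy)² = 89916.6 − 86553.64 = 3362.96
r = -2999.86 / √(3875.24 × 3362.96) = -2999.86 / 3610.0245 ≈ -0.831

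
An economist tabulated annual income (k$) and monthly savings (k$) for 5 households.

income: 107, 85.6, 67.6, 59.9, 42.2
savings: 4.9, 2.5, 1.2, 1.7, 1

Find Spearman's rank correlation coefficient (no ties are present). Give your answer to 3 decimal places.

Rank income: 5, 4, 3, 2, 1
Rank savings: 5, 4, 2, 3, 1
d = rank(income) − rank(savings): 0, 0, 1, -1, 0; Σd² = 2
ρ = 1 − 6Σd² / [n(n²−1)] = 1 − 6×2 / (5×24) = 1 − 12/120 ≈ 0.900

0.900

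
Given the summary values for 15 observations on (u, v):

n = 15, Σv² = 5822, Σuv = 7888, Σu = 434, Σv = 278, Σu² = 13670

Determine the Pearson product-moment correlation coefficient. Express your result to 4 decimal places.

-0.1801

r = (nΣuv − ΣuΣv) / √[(nΣu² − (Σu)²)(nΣv² − (Σv)²)]
Numerator: 15×7888 − 434×278 = -2332
Denominator: √[(205050 − 188356)(87330 − 77284)] = √[16694 × 10046] = 12950.2094
r = -2332 / 12950.2094 ≈ -0.1801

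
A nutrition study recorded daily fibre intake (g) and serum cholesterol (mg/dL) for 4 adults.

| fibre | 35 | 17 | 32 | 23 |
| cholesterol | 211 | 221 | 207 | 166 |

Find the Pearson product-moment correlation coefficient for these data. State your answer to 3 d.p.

0.084

n = 4, Σx = 107, Σy = 805, Σx² = 3067, Σy² = 163767, Σxy = 21584
nΣxy − ΣxΣy = 86336 − 86135 = 201
nΣx² − (Σx)² = 12268 − 11449 = 819; nΣy² − (Σy)² = 655068 − 648025 = 7043
r = 201 / √(819 × 7043) = 201 / 2401.7113 ≈ 0.084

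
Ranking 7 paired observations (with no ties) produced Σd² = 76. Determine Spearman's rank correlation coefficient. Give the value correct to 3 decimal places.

-0.357

ρ = 1 − 6Σd² / [n(n²−1)] = 1 − 6×76 / (7×48)
  = 1 − 456/336 = 1 − 1.3571 ≈ -0.357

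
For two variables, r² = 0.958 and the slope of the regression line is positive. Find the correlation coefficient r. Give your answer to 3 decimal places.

0.979

|r| = √0.958 = 0.979
The association is positive, so r = 0.979.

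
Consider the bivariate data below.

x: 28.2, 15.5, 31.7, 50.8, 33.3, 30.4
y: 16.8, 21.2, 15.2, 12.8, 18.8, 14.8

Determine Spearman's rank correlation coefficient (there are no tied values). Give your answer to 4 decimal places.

-0.6000

Rank x: 2, 1, 4, 6, 5, 3
Rank y: 4, 6, 3, 1, 5, 2
d = rank(x) − rank(y): -2, -5, 1, 5, 0, 1; Σd² = 56
ρ = 1 − 6Σd² / [n(n²−1)] = 1 − 6×56 / (6×35) = 1 − 336/210 ≈ -0.6000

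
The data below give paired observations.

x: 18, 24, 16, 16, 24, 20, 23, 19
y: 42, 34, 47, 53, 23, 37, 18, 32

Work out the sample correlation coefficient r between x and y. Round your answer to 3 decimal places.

n = 8, Σx = 160, Σy = 286, Σx² = 3278, Σy² = 11184, Σxy = 5486
nΣxy − ΣxΣy = 43888 − 45760 = -1872
nΣx² − (Σx)² = 26224 − 25600 = 624; nΣy² − (Σy)² = 89472 − 81796 = 7676
r = -1872 / √(624 × 7676) = -1872 / 2188.5667 ≈ -0.855

-0.855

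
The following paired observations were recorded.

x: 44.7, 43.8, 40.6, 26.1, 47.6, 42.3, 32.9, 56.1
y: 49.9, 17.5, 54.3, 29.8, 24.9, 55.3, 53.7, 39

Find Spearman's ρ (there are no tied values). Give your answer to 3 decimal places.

Rank x: 6, 5, 3, 1, 7, 4, 2, 8
Rank y: 5, 1, 7, 3, 2, 8, 6, 4
d = rank(x) − rank(y): 1, 4, -4, -2, 5, -4, -4, 4; Σd² = 110
ρ = 1 − 6Σd² / [n(n²−1)] = 1 − 6×110 / (8×63) = 1 − 660/504 ≈ -0.310

-0.310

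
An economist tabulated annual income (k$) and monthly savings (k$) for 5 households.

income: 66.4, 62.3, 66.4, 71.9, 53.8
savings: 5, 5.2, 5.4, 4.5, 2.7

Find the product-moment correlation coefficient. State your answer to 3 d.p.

0.697

n = 5, Σx = 320.8, Σy = 22.8, Σx² = 20763.26, Σy² = 108.74, Σxy = 1483.33
nΣxy − ΣxΣy = 7416.65 − 7314.24 = 102.41
nΣx² − (Σx)² = 103816.3 − 102912.64 = 903.66; nΣy² − (Σy)² = 543.7 − 519.84 = 23.86
r = 102.41 / √(903.66 × 23.86) = 102.41 / 146.8378 ≈ 0.697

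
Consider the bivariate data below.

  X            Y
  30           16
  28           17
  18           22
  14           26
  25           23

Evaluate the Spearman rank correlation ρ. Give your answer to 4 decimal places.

-0.9000

Rank X: 5, 4, 2, 1, 3
Rank Y: 1, 2, 3, 5, 4
d = rank(X) − rank(Y): 4, 2, -1, -4, -1; Σd² = 38
ρ = 1 − 6Σd² / [n(n²−1)] = 1 − 6×38 / (5×24) = 1 − 228/120 ≈ -0.9000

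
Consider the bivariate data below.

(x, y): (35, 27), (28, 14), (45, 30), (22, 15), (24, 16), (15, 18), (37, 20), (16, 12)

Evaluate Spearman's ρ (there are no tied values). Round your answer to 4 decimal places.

0.6667

Rank x: 6, 5, 8, 3, 4, 1, 7, 2
Rank y: 7, 2, 8, 3, 4, 5, 6, 1
d = rank(x) − rank(y): -1, 3, 0, 0, 0, -4, 1, 1; Σd² = 28
ρ = 1 − 6Σd² / [n(n²−1)] = 1 − 6×28 / (8×63) = 1 − 168/504 ≈ 0.6667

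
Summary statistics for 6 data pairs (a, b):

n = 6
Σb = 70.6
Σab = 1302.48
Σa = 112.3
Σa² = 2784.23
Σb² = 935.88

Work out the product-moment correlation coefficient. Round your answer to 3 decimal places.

-0.071

r = (nΣab − ΣaΣb) / √[(nΣa² − (Σa)²)(nΣb² − (Σb)²)]
Numerator: 6×1302.48 − 112.3×70.6 = -113.5
Denominator: √[(16705.38 − 12611.29)(5615.28 − 4984.36)] = √[4094.09 × 630.92] = 1607.1849
r = -113.5 / 1607.1849 ≈ -0.071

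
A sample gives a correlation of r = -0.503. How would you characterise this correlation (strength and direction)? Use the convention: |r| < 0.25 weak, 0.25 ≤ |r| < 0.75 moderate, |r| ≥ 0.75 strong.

r = -0.503 < 0 so the relationship is negative.
|r| = 0.503, which falls in the moderate range.

moderate negative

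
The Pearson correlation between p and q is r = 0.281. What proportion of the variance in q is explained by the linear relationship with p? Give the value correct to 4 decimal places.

r² = (0.281)² = 0.0790

0.0790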